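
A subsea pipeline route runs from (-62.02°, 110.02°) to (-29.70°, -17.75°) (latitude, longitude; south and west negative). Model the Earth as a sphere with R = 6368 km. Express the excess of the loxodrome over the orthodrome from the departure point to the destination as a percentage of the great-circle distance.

15.0%

Great circle: σ = 1.3817 rad → d_gc = Rσ = 8798.9 km
Rhumb: Δφ = +0.5641, Δλ = -2.2300, Δψ = +0.8465, q = Δφ/Δψ = 0.6664 → d_rh = R√(Δφ²+q²Δλ²) = 10122.3 km
Excess = (10122.3 − 8798.9) / 8798.9 = 1323.4 / 8798.9 = 15.04% ≈ 15.0%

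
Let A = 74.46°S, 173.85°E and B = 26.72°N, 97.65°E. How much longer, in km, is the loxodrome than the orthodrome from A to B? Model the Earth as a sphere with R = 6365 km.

306 km

Great circle: cos σ = sin φ₁ sin φ₂ + cos φ₁ cos φ₂ cos Δλ,  σ = 1.9564 rad → d_gc = 12452.44 km
Rhumb line: Δψ = +2.4760, q = Δφ/Δψ = 0.7132, d_rh = R√(Δφ²+q²Δλ²) = 12758.90 km
Excess = 12758.90 − 12452.44 = 306.46 ≈ 306 km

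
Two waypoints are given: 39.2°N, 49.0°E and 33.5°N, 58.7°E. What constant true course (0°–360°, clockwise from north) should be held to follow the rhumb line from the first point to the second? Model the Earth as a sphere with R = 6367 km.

126.1°

Meridional parts: M(φ₁)=+0.7448, M(φ₂)=+0.6212 → ΔM = -0.1236;  Δλ = +0.1693 rad
tan C = Δλ / ΔM = -1.3694 → C = 126.14°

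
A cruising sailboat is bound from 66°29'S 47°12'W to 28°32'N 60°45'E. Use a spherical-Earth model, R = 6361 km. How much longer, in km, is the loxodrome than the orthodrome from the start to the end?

538 km

Great circle: cos σ = sin φ₁ sin φ₂ + cos φ₁ cos φ₂ cos Δλ,  σ = 2.1484 rad → d_gc = 13666.1 km
Rhumb line: Δψ = +2.0894, q = Δφ/Δψ = 0.7937, d_rh = R√(Δφ²+q²Δλ²) = 14204.0 km
Excess = 14204.0 − 13666.1 = 537.9 ≈ 538 km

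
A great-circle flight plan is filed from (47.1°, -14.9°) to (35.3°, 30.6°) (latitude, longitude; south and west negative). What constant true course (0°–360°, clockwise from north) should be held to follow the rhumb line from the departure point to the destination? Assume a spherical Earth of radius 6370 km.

109.1°

Meridional parts: M(φ₁)=+0.9342, M(φ₂)=+0.6592 → ΔM = -0.2750;  Δλ = +0.7941 rad
tan C = Δλ / ΔM = -2.8882 → C = 109.10°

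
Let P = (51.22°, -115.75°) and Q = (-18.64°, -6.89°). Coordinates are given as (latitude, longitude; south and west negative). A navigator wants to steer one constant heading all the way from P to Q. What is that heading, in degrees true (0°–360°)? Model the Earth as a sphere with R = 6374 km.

125.9°

Meridional parts: M(φ₁)=+1.0442, M(φ₂)=-0.3312 → ΔM = -1.3755;  Δλ = +1.9000 rad
tan C = Δλ / ΔM = -1.3813 → C = 125.90°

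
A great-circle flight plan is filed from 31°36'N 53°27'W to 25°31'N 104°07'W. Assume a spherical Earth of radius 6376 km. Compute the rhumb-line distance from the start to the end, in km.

Rhumb course C = atan2(Δλ, Δψ) with Δψ = ln[tan(π/4+φ₂/2)/tan(π/4+φ₁/2)] = -0.1210, Δλ = -0.8843 → C = 262.21°
d = R·|Δφ| / |cos C| = 6376·0.10617 / 0.13554 = 4995 km

4995 km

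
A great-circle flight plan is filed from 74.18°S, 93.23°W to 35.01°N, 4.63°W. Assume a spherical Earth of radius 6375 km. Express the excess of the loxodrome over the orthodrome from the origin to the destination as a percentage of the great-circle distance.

Great circle: σ = 2.1490 rad → d_gc = Rσ = 13700.0 km
Rhumb: Δφ = +1.9057, Δλ = +1.5464, Δψ = +2.6268, q = Δφ/Δψ = 0.7255 → d_rh = R√(Δφ²+q²Δλ²) = 14097.9 km
Excess = (14097.9 − 13700.0) / 13700.0 = 397.9 / 13700.0 = 2.90% ≈ 2.9%

2.9%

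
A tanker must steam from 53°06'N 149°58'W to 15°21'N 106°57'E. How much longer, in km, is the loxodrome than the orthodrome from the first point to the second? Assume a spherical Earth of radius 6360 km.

Great circle: cos σ = sin φ₁ sin φ₂ + cos φ₁ cos φ₂ cos Δλ,  σ = 1.4901 rad → d_gc = 9476.96 km
Rhumb line: Δψ = -0.8266, q = Δφ/Δψ = 0.7971, d_rh = R√(Δφ²+q²Δλ²) = 10037.47 km
Excess = 10037.47 − 9476.96 = 560.51 ≈ 561 km

561 km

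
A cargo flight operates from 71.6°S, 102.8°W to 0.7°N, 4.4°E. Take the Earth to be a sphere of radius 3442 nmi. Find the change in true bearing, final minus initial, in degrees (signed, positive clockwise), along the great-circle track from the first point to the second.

-88.5°

Initial bearing θ₁ = atan2(sin Δλ cos φ₂, cos φ₁ sin φ₂ − sin φ₁ cos φ₂ cos Δλ) = 106.16°
Final bearing θ₂ = (initial bearing from the destination back to the start) + 180° = 17.65°
Δθ = θ₂ − θ₁ = -88.5°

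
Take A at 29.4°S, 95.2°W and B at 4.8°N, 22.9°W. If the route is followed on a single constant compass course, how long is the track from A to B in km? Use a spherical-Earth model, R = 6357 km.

Rhumb course C = atan2(Δλ, Δψ) with Δψ = ln[tan(π/4+φ₂/2)/tan(π/4+φ₁/2)] = +0.6211, Δλ = +1.2619 → C = 63.79°
d = R·|Δφ| / |cos C| = 6357·0.59690 / 0.44162 = 8592 km

8592 km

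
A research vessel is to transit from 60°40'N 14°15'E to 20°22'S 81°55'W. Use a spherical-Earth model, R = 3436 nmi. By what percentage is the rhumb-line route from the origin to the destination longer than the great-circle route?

Great circle: σ = 1.9313 rad → d_gc = Rσ = 6635.9 nmi
Rhumb: Δφ = -1.4143, Δλ = -1.6784, Δψ = -1.7037, q = Δφ/Δψ = 0.8302 → d_rh = R√(Δφ²+q²Δλ²) = 6821.7 nmi
Excess = (6821.7 − 6635.9) / 6635.9 = 185.8 / 6635.9 = 2.80% ≈ 2.8%

2.8%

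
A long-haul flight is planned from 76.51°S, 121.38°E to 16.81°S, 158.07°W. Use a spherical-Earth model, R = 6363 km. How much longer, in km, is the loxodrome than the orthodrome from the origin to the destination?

Great circle: cos σ = sin φ₁ sin φ₂ + cos φ₁ cos φ₂ cos Δλ,  σ = 1.2473 rad → d_gc = 7936.6 km
Rhumb line: Δψ = +1.8371, q = Δφ/Δψ = 0.5672, d_rh = R√(Δφ²+q²Δλ²) = 8348.6 km
Excess = 8348.6 − 7936.6 = 412.0 ≈ 412 km

412 km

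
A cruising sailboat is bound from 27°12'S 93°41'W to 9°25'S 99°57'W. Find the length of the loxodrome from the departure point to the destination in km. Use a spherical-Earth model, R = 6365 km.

2082 km

Rhumb course C = atan2(Δλ, Δψ) with Δψ = ln[tan(π/4+φ₂/2)/tan(π/4+φ₁/2)] = +0.3285, Δλ = -0.1094 → C = 341.59°
d = R·|Δφ| / |cos C| = 6365·0.31038 / 0.94880 = 2082 km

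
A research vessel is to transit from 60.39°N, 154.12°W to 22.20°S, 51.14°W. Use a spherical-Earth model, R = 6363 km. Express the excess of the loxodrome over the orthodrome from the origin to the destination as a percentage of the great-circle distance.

Great circle: σ = 2.0167 rad → d_gc = Rσ = 12832.1 km
Rhumb: Δφ = -1.4415, Δλ = +1.7973, Δψ = -1.7282, q = Δφ/Δψ = 0.8341 → d_rh = R√(Δφ²+q²Δλ²) = 13233.3 km
Excess = (13233.3 − 12832.1) / 12832.1 = 401.2 / 12832.1 = 3.13% ≈ 3.1%

3.1%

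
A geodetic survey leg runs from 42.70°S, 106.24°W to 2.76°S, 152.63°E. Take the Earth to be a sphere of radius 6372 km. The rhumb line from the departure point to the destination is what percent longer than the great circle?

Great circle: σ = 1.6801 rad → d_gc = Rσ = 10705.3 km
Rhumb: Δφ = +0.6971, Δλ = -1.7651, Δψ = +0.7775, q = Δφ/Δψ = 0.8966 → d_rh = R√(Δφ²+q²Δλ²) = 11018.5 km
Excess = (11018.5 − 10705.3) / 10705.3 = 313.2 / 10705.3 = 2.93% ≈ 2.9%

2.9%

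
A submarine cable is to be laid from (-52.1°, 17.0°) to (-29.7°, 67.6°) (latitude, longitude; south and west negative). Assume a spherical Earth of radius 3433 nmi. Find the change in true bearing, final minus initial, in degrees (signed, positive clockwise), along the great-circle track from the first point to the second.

-35.0°

Initial bearing θ₁ = atan2(sin Δλ cos φ₂, cos φ₁ sin φ₂ − sin φ₁ cos φ₂ cos Δλ) = 78.98°
Final bearing θ₂ = (initial bearing from the destination back to the start) + 180° = 43.96°
Δθ = θ₂ − θ₁ = -35.0°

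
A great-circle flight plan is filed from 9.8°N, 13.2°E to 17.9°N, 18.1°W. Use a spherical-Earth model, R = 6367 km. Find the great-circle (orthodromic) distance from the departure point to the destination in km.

3489 km

Haversine: a = sin²(Δφ/2)+cos φ₁ cos φ₂ sin²(Δλ/2) = 0.07323;  σ = 2·atan2(√a,√(1−a))
σ = 31.400° → d = Rσ = 6367·0.54804 = 3489 km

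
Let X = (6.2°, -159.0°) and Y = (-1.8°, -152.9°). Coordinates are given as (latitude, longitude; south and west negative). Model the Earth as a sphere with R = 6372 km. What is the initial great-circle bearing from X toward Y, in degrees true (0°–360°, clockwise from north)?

142.5°

N = sin Δλ·cos φ₂ = +0.1062;  D = cos φ₁ sin φ₂ − sin φ₁ cos φ₂ cos Δλ = -0.1386
initial course = atan2(N, D) = 142.53°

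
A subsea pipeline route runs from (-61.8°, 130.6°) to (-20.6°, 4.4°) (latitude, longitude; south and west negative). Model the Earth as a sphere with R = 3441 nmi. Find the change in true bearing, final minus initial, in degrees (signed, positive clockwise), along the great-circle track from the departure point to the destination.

+108.4°

Initial bearing θ₁ = atan2(sin Δλ cos φ₂, cos φ₁ sin φ₂ − sin φ₁ cos φ₂ cos Δλ) = 229.14°
Final bearing θ₂ = (initial bearing from the destination back to the start) + 180° = 337.56°
Δθ = θ₂ − θ₁ = +108.4°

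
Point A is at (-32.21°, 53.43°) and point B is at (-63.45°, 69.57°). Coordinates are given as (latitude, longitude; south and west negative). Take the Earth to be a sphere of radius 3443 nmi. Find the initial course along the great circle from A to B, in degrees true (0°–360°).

166.8°

N = sin Δλ·cos φ₂ = +0.1243;  D = cos φ₁ sin φ₂ − sin φ₁ cos φ₂ cos Δλ = -0.5280
initial course = atan2(N, D) = 166.76°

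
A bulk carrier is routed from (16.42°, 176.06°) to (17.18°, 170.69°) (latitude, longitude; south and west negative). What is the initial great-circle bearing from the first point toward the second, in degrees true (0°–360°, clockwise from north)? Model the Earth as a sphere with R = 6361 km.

θ = atan2( sin Δλ·cos φ₂ ,  cos φ₁ sin φ₂ − sin φ₁ cos φ₂ cos Δλ )
  = atan2(-0.0894, +0.0144) = 279.18°

279.2°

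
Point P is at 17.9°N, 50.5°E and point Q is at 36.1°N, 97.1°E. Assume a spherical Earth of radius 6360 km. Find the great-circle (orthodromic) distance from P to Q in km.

cos σ = sin φ₁ sin φ₂ + cos φ₁ cos φ₂ cos Δλ
      = sin(17.90°)sin(36.10°) + cos(17.90°)cos(36.10°)cos(46.60°) = 0.7094
σ = 44.815° → d = Rσ = 6360·0.78218 = 4975 km

4975 km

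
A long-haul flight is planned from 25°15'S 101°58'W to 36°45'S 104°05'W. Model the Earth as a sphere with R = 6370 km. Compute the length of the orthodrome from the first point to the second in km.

cos σ = sin φ₁ sin φ₂ + cos φ₁ cos φ₂ cos Δλ
      = sin(-25.25°)sin(-36.75°) + cos(-25.25°)cos(-36.75°)cos(-2.12°) = 0.9794
σ = 11.641° → d = Rσ = 6370·0.20318 = 1294 km

1294 km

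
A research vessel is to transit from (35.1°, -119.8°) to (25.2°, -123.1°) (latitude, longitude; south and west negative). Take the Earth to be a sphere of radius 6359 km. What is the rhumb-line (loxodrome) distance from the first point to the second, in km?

Δψ = ln[tan(π/4+φ₂/2)/tan(π/4+φ₁/2)] = -0.2002;  Δφ = -0.1728 rad,  Δλ = -0.0576 rad
q = Δφ/Δψ = 0.8629
d = R·√(Δφ² + q²Δλ²) = 6359·0.17979 = 1143 km

1143 km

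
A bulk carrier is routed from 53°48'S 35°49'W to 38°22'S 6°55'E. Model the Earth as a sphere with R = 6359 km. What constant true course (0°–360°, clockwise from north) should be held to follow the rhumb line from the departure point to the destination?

62.3°

Meridional parts: M(φ₁)=-1.1183, M(φ₂)=-0.7261 → ΔM = +0.3921;  Δλ = +0.7458 rad
tan C = Δλ / ΔM = +1.9020 → C = 62.27°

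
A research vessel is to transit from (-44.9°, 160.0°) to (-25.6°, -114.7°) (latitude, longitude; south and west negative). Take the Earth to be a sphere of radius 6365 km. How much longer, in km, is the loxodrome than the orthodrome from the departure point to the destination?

Great circle: cos σ = sin φ₁ sin φ₂ + cos φ₁ cos φ₂ cos Δλ,  σ = 1.2054 rad → d_gc = 7672.2 km
Rhumb line: Δψ = +0.4164, q = Δφ/Δψ = 0.8089, d_rh = R√(Δφ²+q²Δλ²) = 7959.0 km
Excess = 7959.0 − 7672.2 = 286.8 ≈ 287 km

287 km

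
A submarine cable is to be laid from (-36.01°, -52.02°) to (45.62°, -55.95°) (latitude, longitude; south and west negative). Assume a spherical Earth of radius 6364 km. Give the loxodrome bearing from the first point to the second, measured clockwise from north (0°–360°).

Δψ = ln[tan(π/4+φ₂/2)/tan(π/4+φ₁/2)] = +1.5713
Δλ = -0.0686 rad (taken the short way round)
course = atan2(Δλ, Δψ) = 357.50°

357.5°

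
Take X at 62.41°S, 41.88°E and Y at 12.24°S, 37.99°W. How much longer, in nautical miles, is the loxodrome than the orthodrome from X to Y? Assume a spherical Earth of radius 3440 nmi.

Great circle: cos σ = sin φ₁ sin φ₂ + cos φ₁ cos φ₂ cos Δλ,  σ = 1.3000 rad → d_gc = 4471.98 nmi
Rhumb line: Δψ = +1.1891, q = Δφ/Δψ = 0.7364, d_rh = R√(Δφ²+q²Δλ²) = 4641.49 nmi
Excess = 4641.49 − 4471.98 = 169.51 ≈ 170 nmi

170 nmi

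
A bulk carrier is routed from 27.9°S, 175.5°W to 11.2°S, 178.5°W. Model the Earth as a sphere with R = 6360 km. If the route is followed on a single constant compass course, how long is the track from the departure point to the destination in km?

1880 km

Rhumb course C = atan2(Δλ, Δψ) with Δψ = ln[tan(π/4+φ₂/2)/tan(π/4+φ₁/2)] = +0.3107, Δλ = -0.0524 → C = 350.43°
d = R·|Δφ| / |cos C| = 6360·0.29147 / 0.98609 = 1880 km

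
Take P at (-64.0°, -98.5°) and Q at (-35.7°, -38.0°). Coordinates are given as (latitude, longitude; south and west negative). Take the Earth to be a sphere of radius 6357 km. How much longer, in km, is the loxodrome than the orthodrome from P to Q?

149 km

Great circle: cos σ = sin φ₁ sin φ₂ + cos φ₁ cos φ₂ cos Δλ,  σ = 0.7957 rad → d_gc = 5058.3 km
Rhumb line: Δψ = +0.7981, q = Δφ/Δψ = 0.6189, d_rh = R√(Δφ²+q²Δλ²) = 5207.4 km
Excess = 5207.4 − 5058.3 = 149.1 ≈ 149 km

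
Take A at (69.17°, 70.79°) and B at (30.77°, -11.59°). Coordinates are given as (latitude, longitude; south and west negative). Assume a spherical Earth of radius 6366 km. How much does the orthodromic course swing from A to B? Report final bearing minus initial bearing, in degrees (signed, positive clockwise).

At departure: θ₁ = atan2(sin Δλ cos φ₂, cos φ₁ sin φ₂ − sin φ₁ cos φ₂ cos Δλ) = 275.06°
At arrival: θ₂ = atan2(sin Δλ cos φ₁, −cos φ₂ sin φ₁ + sin φ₂ cos φ₁ cos Δλ) = 204.35°
Δθ = θ₂ − θ₁ = -70.7°

-70.7°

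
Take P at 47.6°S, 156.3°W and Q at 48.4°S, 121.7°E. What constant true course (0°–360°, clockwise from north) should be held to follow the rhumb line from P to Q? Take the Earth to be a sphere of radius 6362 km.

Δψ = ln[tan(π/4+φ₂/2)/tan(π/4+φ₁/2)] = -0.0209
Δλ = -1.4312 rad (taken the short way round)
course = atan2(Δλ, Δψ) = 269.16°

269.2°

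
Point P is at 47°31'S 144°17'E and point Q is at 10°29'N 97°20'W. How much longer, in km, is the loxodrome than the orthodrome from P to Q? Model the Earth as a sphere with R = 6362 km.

Great circle: cos σ = sin φ₁ sin φ₂ + cos φ₁ cos φ₂ cos Δλ,  σ = 2.0374 rad → d_gc = 12962.1 km
Rhumb line: Δψ = +1.1289, q = Δφ/Δψ = 0.8967, d_rh = R√(Δφ²+q²Δλ²) = 13431.7 km
Excess = 13431.7 − 12962.1 = 469.6 ≈ 470 km

470 km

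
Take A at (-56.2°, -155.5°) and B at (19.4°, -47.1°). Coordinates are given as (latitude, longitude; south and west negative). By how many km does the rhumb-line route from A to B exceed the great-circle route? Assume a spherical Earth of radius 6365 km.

412 km

Great circle: cos σ = sin φ₁ sin φ₂ + cos φ₁ cos φ₂ cos Δλ,  σ = 2.0282 rad → d_gc = 12909.7 km
Rhumb line: Δψ = +1.5366, q = Δφ/Δψ = 0.8587, d_rh = R√(Δφ²+q²Δλ²) = 13321.6 km
Excess = 13321.6 − 12909.7 = 411.9 ≈ 412 km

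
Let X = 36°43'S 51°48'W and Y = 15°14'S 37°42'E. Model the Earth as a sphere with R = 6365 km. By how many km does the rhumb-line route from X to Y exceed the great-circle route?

Great circle: cos σ = sin φ₁ sin φ₂ + cos φ₁ cos φ₂ cos Δλ,  σ = 1.4062 rad → d_gc = 8950.6 km
Rhumb line: Δψ = +0.4207, q = Δφ/Δψ = 0.8912, d_rh = R√(Δφ²+q²Δλ²) = 9176.3 km
Excess = 9176.3 − 8950.6 = 225.7 ≈ 226 km

226 km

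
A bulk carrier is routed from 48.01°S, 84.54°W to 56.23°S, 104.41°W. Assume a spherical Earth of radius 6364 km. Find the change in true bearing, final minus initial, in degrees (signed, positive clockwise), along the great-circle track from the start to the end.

At departure: θ₁ = atan2(sin Δλ cos φ₂, cos φ₁ sin φ₂ − sin φ₁ cos φ₂ cos Δλ) = 228.43°
At arrival: θ₂ = atan2(sin Δλ cos φ₁, −cos φ₂ sin φ₁ + sin φ₂ cos φ₁ cos Δλ) = 244.21°
Δθ = θ₂ − θ₁ = +15.8°

+15.8°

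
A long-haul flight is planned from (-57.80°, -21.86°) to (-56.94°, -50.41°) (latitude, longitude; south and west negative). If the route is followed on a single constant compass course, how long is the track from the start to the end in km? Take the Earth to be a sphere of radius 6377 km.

1716 km

Δψ = ln[tan(π/4+φ₂/2)/tan(π/4+φ₁/2)] = +0.0278;  Δφ = +0.0150 rad,  Δλ = -0.4983 rad
q = Δφ/Δψ = 0.5392
d = R·√(Δφ² + q²Δλ²) = 6377·0.26909 = 1716 km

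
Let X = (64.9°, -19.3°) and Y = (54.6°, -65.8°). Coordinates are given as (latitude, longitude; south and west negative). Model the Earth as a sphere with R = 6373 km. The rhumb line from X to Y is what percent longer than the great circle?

Great circle: σ = 0.4340 rad → d_gc = Rσ = 2765.7 km
Rhumb: Δφ = -0.1798, Δλ = -0.8116, Δψ = -0.3602, q = Δφ/Δψ = 0.4991 → d_rh = R√(Δφ²+q²Δλ²) = 2824.1 km
Excess = (2824.1 − 2765.7) / 2765.7 = 58.4 / 2765.7 = 2.11% ≈ 2.1%

2.1%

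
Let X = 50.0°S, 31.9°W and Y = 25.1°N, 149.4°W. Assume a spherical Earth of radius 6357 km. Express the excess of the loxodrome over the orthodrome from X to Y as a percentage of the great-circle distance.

2.3%

Great circle: σ = 2.2065 rad → d_gc = Rσ = 14026.6 km
Rhumb: Δφ = +1.3107, Δλ = -2.0508, Δψ = +1.4635, q = Δφ/Δψ = 0.8956 → d_rh = R√(Δφ²+q²Δλ²) = 14344.3 km
Excess = (14344.3 − 14026.6) / 14026.6 = 317.7 / 14026.6 = 2.26% ≈ 2.3%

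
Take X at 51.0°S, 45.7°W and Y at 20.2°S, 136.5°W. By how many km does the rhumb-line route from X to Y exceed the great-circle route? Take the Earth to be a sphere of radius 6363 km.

Great circle: cos σ = sin φ₁ sin φ₂ + cos φ₁ cos φ₂ cos Δλ,  σ = 1.3077 rad → d_gc = 8320.7 km
Rhumb line: Δψ = +0.6780, q = Δφ/Δψ = 0.7928, d_rh = R√(Δφ²+q²Δλ²) = 8695.8 km
Excess = 8695.8 − 8320.7 = 375.1 ≈ 375 km

375 km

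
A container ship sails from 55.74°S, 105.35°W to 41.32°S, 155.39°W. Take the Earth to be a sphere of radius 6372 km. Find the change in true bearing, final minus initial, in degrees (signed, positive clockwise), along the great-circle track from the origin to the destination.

At departure: θ₁ = atan2(sin Δλ cos φ₂, cos φ₁ sin φ₂ − sin φ₁ cos φ₂ cos Δλ) = 272.68°
At arrival: θ₂ = atan2(sin Δλ cos φ₁, −cos φ₂ sin φ₁ + sin φ₂ cos φ₁ cos Δλ) = 311.52°
Δθ = θ₂ − θ₁ = +38.8°

+38.8°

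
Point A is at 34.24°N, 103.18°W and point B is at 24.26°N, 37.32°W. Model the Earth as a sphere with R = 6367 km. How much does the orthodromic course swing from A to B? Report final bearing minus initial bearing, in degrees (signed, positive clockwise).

+35.2°

Initial bearing θ₁ = atan2(sin Δλ cos φ₂, cos φ₁ sin φ₂ − sin φ₁ cos φ₂ cos Δλ) = 81.13°
Final bearing θ₂ = (initial bearing from the destination back to the start) + 180° = 116.37°
Δθ = θ₂ − θ₁ = +35.2°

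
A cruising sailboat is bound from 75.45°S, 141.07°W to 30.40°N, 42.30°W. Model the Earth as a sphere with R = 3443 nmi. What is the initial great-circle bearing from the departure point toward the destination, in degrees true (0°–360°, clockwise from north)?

θ = atan2( sin Δλ·cos φ₂ ,  cos φ₁ sin φ₂ − sin φ₁ cos φ₂ cos Δλ )
  = atan2(+0.8524, -0.0002) = 90.01°

90.0°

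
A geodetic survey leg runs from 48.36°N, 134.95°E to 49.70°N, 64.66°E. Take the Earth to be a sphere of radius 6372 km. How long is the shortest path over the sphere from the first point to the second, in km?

4934 km

cos σ = sin φ₁ sin φ₂ + cos φ₁ cos φ₂ cos Δλ
      = sin(48.36°)sin(49.70°) + cos(48.36°)cos(49.70°)cos(-70.29°) = 0.7149
σ = 44.364° → d = Rσ = 6372·0.77430 = 4934 km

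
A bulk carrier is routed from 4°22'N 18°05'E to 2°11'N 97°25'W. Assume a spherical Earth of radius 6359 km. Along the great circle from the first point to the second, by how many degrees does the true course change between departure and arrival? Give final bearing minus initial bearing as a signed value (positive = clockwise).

-10.3°

Initial bearing θ₁ = atan2(sin Δλ cos φ₂, cos φ₁ sin φ₂ − sin φ₁ cos φ₂ cos Δλ) = 274.48°
Final bearing θ₂ = (initial bearing from the destination back to the start) + 180° = 264.14°
Δθ = θ₂ − θ₁ = -10.3°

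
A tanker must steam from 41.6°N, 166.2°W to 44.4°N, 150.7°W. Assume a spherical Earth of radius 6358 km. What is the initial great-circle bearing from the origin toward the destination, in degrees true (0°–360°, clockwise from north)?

70.9°

θ = atan2( sin Δλ·cos φ₂ ,  cos φ₁ sin φ₂ − sin φ₁ cos φ₂ cos Δλ )
  = atan2(+0.1909, +0.0661) = 70.90°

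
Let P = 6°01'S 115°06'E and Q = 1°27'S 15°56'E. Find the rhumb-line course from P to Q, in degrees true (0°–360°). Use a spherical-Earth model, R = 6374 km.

272.6°

Meridional parts: M(φ₁)=-0.1052, M(φ₂)=-0.0253 → ΔM = +0.0799;  Δλ = -1.7308 rad
tan C = Δλ / ΔM = -21.6635 → C = 272.64°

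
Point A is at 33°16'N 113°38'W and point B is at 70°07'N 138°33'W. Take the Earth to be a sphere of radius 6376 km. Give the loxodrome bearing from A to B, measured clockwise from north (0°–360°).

338.9°

Meridional parts: M(φ₁)=+0.6163, M(φ₂)=+1.7414 → ΔM = +1.1251;  Δλ = -0.4349 rad
tan C = Δλ / ΔM = -0.3865 → C = 338.87°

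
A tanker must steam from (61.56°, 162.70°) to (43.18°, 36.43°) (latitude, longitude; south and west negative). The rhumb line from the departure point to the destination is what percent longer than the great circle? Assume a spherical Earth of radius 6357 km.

16.8%

Great circle: σ = 1.1634 rad → d_gc = Rσ = 7395.4 km
Rhumb: Δφ = -0.3208, Δλ = -2.2038, Δψ = -0.5356, q = Δφ/Δψ = 0.5989 → d_rh = R√(Δφ²+q²Δλ²) = 8635.2 km
Excess = (8635.2 − 7395.4) / 7395.4 = 1239.8 / 7395.4 = 16.76% ≈ 16.8%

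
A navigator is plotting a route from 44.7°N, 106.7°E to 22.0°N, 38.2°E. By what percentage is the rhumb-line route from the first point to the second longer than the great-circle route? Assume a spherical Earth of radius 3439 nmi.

Great circle: σ = 1.0414 rad → d_gc = Rσ = 3581.3 nmi
Rhumb: Δφ = -0.3962, Δλ = -1.1956, Δψ = -0.4802, q = Δφ/Δψ = 0.8250 → d_rh = R√(Δφ²+q²Δλ²) = 3655.5 nmi
Excess = (3655.5 − 3581.3) / 3581.3 = 74.2 / 3581.3 = 2.07% ≈ 2.1%

2.1%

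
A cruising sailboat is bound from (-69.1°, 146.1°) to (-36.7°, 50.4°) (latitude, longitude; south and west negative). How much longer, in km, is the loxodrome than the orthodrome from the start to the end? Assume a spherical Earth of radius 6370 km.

559 km

Great circle: cos σ = sin φ₁ sin φ₂ + cos φ₁ cos φ₂ cos Δλ,  σ = 1.0123 rad → d_gc = 6448.5 km
Rhumb line: Δψ = +1.0010, q = Δφ/Δψ = 0.5649, d_rh = R√(Δφ²+q²Δλ²) = 7007.3 km
Excess = 7007.3 − 6448.5 = 558.8 ≈ 559 km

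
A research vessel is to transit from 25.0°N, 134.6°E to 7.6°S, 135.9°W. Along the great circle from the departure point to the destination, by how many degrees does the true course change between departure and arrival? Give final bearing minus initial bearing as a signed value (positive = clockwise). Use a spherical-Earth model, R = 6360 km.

+17.8°

At departure: θ₁ = atan2(sin Δλ cos φ₂, cos φ₁ sin φ₂ − sin φ₁ cos φ₂ cos Δλ) = 97.10°
At arrival: θ₂ = atan2(sin Δλ cos φ₁, −cos φ₂ sin φ₁ + sin φ₂ cos φ₁ cos Δλ) = 114.86°
Δθ = θ₂ − θ₁ = +17.8°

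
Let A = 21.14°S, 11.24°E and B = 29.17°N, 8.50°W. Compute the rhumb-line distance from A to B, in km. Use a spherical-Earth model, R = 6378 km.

5988 km

Rhumb course C = atan2(Δλ, Δψ) with Δψ = ln[tan(π/4+φ₂/2)/tan(π/4+φ₁/2)] = +0.9103, Δλ = -0.3445 → C = 339.27°
d = R·|Δφ| / |cos C| = 6378·0.87808 / 0.93525 = 5988 km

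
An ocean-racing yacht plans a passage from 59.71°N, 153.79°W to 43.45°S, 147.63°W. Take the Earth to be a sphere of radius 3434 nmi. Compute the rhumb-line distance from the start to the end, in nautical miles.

6191 nmi

Δψ = ln[tan(π/4+φ₂/2)/tan(π/4+φ₁/2)] = -2.1505;  Δφ = -1.8005 rad,  Δλ = +0.1075 rad
q = Δφ/Δψ = 0.8372
d = R·√(Δφ² + q²Δλ²) = 3434·1.80273 = 6191 nmi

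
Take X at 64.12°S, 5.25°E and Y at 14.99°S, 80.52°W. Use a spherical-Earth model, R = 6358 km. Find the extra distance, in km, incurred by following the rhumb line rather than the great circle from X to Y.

400 km

Great circle: cos σ = sin φ₁ sin φ₂ + cos φ₁ cos φ₂ cos Δλ,  σ = 1.3038 rad → d_gc = 8289.7 km
Rhumb line: Δψ = +1.2060, q = Δφ/Δψ = 0.7110, d_rh = R√(Δφ²+q²Δλ²) = 8690.0 km
Excess = 8690.0 − 8289.7 = 400.3 ≈ 400 km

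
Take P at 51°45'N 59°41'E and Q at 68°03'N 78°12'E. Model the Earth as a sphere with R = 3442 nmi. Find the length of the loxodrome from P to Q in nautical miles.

1120 nmi

Δψ = ln[tan(π/4+φ₂/2)/tan(π/4+φ₁/2)] = +0.5812;  Δφ = +0.2845 rad,  Δλ = +0.3232 rad
q = Δφ/Δψ = 0.4895
d = R·√(Δφ² + q²Δλ²) = 3442·0.32551 = 1120 nmi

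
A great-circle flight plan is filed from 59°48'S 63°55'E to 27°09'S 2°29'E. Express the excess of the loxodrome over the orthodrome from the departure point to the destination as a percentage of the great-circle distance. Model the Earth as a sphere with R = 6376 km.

Great circle: σ = 0.9167 rad → d_gc = Rσ = 5845.1 km
Rhumb: Δφ = +0.5699, Δλ = -1.0722, Δψ = +0.8173, q = Δφ/Δψ = 0.6972 → d_rh = R√(Δφ²+q²Δλ²) = 5993.3 km
Excess = (5993.3 − 5845.1) / 5845.1 = 148.2 / 5845.1 = 2.54% ≈ 2.5%

2.5%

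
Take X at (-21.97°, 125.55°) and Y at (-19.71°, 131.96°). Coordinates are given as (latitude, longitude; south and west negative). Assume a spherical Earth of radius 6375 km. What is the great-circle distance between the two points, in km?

712 km

cos σ = sin φ₁ sin φ₂ + cos φ₁ cos φ₂ cos Δλ
      = sin(-21.97°)sin(-19.71°) + cos(-21.97°)cos(-19.71°)cos(6.41°) = 0.9938
σ = 6.402° → d = Rσ = 6375·0.11173 = 712 km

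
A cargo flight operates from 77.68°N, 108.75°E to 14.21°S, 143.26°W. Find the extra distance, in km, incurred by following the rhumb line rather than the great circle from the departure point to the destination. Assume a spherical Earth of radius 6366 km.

865 km

Great circle: cos σ = sin φ₁ sin φ₂ + cos φ₁ cos φ₂ cos Δλ,  σ = 1.8794 rad → d_gc = 11964.1 km
Rhumb line: Δψ = -2.4769, q = Δφ/Δψ = 0.6475, d_rh = R√(Δφ²+q²Δλ²) = 12829.5 km
Excess = 12829.5 − 11964.1 = 865.4 ≈ 865 km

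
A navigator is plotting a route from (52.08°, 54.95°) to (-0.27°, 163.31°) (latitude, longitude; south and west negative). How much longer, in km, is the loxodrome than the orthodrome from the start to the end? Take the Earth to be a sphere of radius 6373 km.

522 km

Great circle: cos σ = sin φ₁ sin φ₂ + cos φ₁ cos φ₂ cos Δλ,  σ = 1.7694 rad → d_gc = 11276.34 km
Rhumb line: Δψ = -1.0731, q = Δφ/Δψ = 0.8514, d_rh = R√(Δφ²+q²Δλ²) = 11798.81 km
Excess = 11798.81 − 11276.34 = 522.47 ≈ 522 km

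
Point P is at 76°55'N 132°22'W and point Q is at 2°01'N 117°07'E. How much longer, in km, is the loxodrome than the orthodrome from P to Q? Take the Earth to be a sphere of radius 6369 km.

Great circle: cos σ = sin φ₁ sin φ₂ + cos φ₁ cos φ₂ cos Δλ,  σ = 1.6158 rad → d_gc = 10291.2 km
Rhumb line: Δψ = -2.1305, q = Δφ/Δψ = 0.6136, d_rh = R√(Δφ²+q²Δλ²) = 11231.3 km
Excess = 11231.3 − 10291.2 = 940.1 ≈ 940 km

940 km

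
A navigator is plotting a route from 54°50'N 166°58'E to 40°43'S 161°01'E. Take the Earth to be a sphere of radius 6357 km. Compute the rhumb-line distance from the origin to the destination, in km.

10617 km

Δψ = ln[tan(π/4+φ₂/2)/tan(π/4+φ₁/2)] = -1.9285;  Δφ = -1.6677 rad,  Δλ = -0.1038 rad
q = Δφ/Δψ = 0.8647
d = R·√(Δφ² + q²Δλ²) = 6357·1.67008 = 10617 km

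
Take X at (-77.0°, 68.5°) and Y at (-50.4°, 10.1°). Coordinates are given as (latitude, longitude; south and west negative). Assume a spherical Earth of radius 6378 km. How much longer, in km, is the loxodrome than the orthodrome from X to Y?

Great circle: cos σ = sin φ₁ sin φ₂ + cos φ₁ cos φ₂ cos Δλ,  σ = 0.5990 rad → d_gc = 3820.43 km
Rhumb line: Δψ = +1.1505, q = Δφ/Δψ = 0.4035, d_rh = R√(Δφ²+q²Δλ²) = 3955.88 km
Excess = 3955.88 − 3820.43 = 135.45 ≈ 135 km

135 km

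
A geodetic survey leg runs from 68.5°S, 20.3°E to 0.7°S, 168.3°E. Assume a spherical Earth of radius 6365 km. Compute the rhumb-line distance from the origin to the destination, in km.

13996 km

Δψ = ln[tan(π/4+φ₂/2)/tan(π/4+φ₁/2)] = +1.6493;  Δφ = +1.1833 rad,  Δλ = +2.5831 rad
q = Δφ/Δψ = 0.7175
d = R·√(Δφ² + q²Δλ²) = 6365·2.19889 = 13996 km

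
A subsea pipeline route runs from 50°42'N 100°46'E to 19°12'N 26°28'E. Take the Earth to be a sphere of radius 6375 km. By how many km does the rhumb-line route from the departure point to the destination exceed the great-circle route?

Great circle: cos σ = sin φ₁ sin φ₂ + cos φ₁ cos φ₂ cos Δλ,  σ = 1.1414 rad → d_gc = 7276.2 km
Rhumb line: Δψ = -0.6883, q = Δφ/Δψ = 0.7988, d_rh = R√(Δφ²+q²Δλ²) = 7476.0 km
Excess = 7476.0 − 7276.2 = 199.8 ≈ 200 km

200 km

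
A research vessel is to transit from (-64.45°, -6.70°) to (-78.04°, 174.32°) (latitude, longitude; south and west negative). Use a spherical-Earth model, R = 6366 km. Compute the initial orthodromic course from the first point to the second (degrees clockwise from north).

180.3°

θ = atan2( sin Δλ·cos φ₂ ,  cos φ₁ sin φ₂ − sin φ₁ cos φ₂ cos Δλ )
  = atan2(-0.0037, -0.6089) = 180.35°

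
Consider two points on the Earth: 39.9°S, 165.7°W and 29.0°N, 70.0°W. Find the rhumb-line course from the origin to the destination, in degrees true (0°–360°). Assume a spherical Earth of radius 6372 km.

52.3°

Meridional parts: M(φ₁)=-0.7606, M(φ₂)=+0.5293 → ΔM = +1.2899;  Δλ = +1.6703 rad
tan C = Δλ / ΔM = +1.2949 → C = 52.32°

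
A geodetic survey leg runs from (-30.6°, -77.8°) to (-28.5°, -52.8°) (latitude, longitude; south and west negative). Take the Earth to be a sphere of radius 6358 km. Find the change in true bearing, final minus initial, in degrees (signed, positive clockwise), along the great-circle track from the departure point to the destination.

At departure: θ₁ = atan2(sin Δλ cos φ₂, cos φ₁ sin φ₂ − sin φ₁ cos φ₂ cos Δλ) = 90.81°
At arrival: θ₂ = atan2(sin Δλ cos φ₁, −cos φ₂ sin φ₁ + sin φ₂ cos φ₁ cos Δλ) = 78.33°
Δθ = θ₂ − θ₁ = -12.5°

-12.5°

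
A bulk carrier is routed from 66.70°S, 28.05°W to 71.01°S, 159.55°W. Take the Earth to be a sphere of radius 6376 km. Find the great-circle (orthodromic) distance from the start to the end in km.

cos σ = sin φ₁ sin φ₂ + cos φ₁ cos φ₂ cos Δλ
      = sin(-66.70°)sin(-71.01°) + cos(-66.70°)cos(-71.01°)cos(-131.50°) = 0.7832
σ = 38.448° → d = Rσ = 6376·0.67104 = 4279 km

4279 km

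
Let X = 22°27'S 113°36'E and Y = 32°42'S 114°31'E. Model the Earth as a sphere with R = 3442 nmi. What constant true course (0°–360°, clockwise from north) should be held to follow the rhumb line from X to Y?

175.5°

Meridional parts: M(φ₁)=-0.4023, M(φ₂)=-0.6045 → ΔM = -0.2022;  Δλ = +0.0160 rad
tan C = Δλ / ΔM = -0.0791 → C = 175.48°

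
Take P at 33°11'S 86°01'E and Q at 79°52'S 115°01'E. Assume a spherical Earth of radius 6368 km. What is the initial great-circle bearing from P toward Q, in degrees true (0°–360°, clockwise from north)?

173.4°

N = sin Δλ·cos φ₂ = +0.0853;  D = cos φ₁ sin φ₂ − sin φ₁ cos φ₂ cos Δλ = -0.7396
initial course = atan2(N, D) = 173.42°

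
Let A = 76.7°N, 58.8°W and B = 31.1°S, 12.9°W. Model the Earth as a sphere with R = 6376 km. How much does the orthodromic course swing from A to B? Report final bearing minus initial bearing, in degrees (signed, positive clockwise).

At departure: θ₁ = atan2(sin Δλ cos φ₂, cos φ₁ sin φ₂ − sin φ₁ cos φ₂ cos Δλ) = 138.65°
At arrival: θ₂ = atan2(sin Δλ cos φ₁, −cos φ₂ sin φ₁ + sin φ₂ cos φ₁ cos Δλ) = 169.78°
Δθ = θ₂ − θ₁ = +31.1°

+31.1°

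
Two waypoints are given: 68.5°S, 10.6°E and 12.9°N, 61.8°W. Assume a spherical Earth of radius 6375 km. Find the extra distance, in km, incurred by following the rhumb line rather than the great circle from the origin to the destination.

Great circle: cos σ = sin φ₁ sin φ₂ + cos φ₁ cos φ₂ cos Δλ,  σ = 1.6707 rad → d_gc = 10650.4 km
Rhumb line: Δψ = +1.8886, q = Δφ/Δψ = 0.7523, d_rh = R√(Δφ²+q²Δλ²) = 10897.3 km
Excess = 10897.3 − 10650.4 = 246.9 ≈ 247 km

247 km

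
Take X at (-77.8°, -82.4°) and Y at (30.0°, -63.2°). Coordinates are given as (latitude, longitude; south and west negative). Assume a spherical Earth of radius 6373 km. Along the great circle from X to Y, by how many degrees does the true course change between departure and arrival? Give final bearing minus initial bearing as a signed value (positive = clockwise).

Initial bearing θ₁ = atan2(sin Δλ cos φ₂, cos φ₁ sin φ₂ − sin φ₁ cos φ₂ cos Δλ) = 17.47°
Final bearing θ₂ = (initial bearing from the destination back to the start) + 180° = 4.20°
Δθ = θ₂ − θ₁ = -13.3°

-13.3°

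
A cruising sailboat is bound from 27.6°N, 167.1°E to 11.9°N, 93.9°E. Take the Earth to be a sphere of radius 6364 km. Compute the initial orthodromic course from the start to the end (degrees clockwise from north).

273.2°

N = sin Δλ·cos φ₂ = -0.9367;  D = cos φ₁ sin φ₂ − sin φ₁ cos φ₂ cos Δλ = +0.0517
initial course = atan2(N, D) = 273.16°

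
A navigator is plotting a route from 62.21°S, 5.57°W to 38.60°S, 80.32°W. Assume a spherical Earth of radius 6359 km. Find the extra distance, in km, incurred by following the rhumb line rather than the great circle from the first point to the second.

Great circle: cos σ = sin φ₁ sin φ₂ + cos φ₁ cos φ₂ cos Δλ,  σ = 0.8662 rad → d_gc = 5507.9 km
Rhumb line: Δψ = +0.6655, q = Δφ/Δψ = 0.6192, d_rh = R√(Δφ²+q²Δλ²) = 5766.7 km
Excess = 5766.7 − 5507.9 = 258.8 ≈ 259 km

259 km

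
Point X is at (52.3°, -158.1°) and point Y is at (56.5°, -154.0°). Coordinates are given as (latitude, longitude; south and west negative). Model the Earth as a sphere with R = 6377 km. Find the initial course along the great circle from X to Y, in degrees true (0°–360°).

28.0°

N = sin Δλ·cos φ₂ = +0.0395;  D = cos φ₁ sin φ₂ − sin φ₁ cos φ₂ cos Δλ = +0.0744
initial course = atan2(N, D) = 27.96°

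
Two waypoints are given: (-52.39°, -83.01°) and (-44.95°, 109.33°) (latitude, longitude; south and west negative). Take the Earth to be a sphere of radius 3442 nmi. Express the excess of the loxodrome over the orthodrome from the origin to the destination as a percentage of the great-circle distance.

34.9%

Great circle: σ = 1.4326 rad → d_gc = Rσ = 4931.1 nmi
Rhumb: Δφ = +0.1299, Δλ = -2.9262, Δψ = +0.1971, q = Δφ/Δψ = 0.6587 → d_rh = R√(Δφ²+q²Δλ²) = 6649.8 nmi
Excess = (6649.8 − 4931.1) / 4931.1 = 1718.7 / 4931.1 = 34.854% ≈ 34.9%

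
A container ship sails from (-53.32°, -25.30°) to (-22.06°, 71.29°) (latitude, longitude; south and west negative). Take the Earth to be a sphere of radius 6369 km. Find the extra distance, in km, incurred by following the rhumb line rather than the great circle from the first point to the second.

Great circle: cos σ = sin φ₁ sin φ₂ + cos φ₁ cos φ₂ cos Δλ,  σ = 1.3308 rad → d_gc = 8476.0 km
Rhumb line: Δψ = +0.7092, q = Δφ/Δψ = 0.7693, d_rh = R√(Δφ²+q²Δλ²) = 8960.6 km
Excess = 8960.6 − 8476.0 = 484.6 ≈ 485 km

485 km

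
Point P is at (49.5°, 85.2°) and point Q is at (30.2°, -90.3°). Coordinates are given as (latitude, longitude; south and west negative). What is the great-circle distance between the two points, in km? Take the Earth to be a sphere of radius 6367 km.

Haversine: a = sin²(Δφ/2)+cos φ₁ cos φ₂ sin²(Δλ/2) = 0.58854;  σ = 2·atan2(√a,√(1−a))
σ = 100.199° → d = Rσ = 6367·1.74881 = 11135 km

11135 km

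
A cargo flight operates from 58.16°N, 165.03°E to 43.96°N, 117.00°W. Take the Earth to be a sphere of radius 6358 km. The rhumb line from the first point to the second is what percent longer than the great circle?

Great circle: σ = 0.8381 rad → d_gc = Rσ = 5328.9 km
Rhumb: Δφ = -0.2478, Δλ = +1.3608, Δψ = -0.3985, q = Δφ/Δψ = 0.6219 → d_rh = R√(Δφ²+q²Δλ²) = 5606.8 km
Excess = (5606.8 − 5328.9) / 5328.9 = 277.9 / 5328.9 = 5.21% ≈ 5.2%

5.2%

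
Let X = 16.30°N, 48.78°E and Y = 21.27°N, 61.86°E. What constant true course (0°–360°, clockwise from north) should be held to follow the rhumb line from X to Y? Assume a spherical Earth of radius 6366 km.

Meridional parts: M(φ₁)=+0.2884, M(φ₂)=+0.3801 → ΔM = +0.0917;  Δλ = +0.2283 rad
tan C = Δλ / ΔM = +2.4906 → C = 68.12°

68.1°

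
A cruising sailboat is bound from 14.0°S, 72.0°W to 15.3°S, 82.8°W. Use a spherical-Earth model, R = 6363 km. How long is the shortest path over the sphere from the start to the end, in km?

1169 km

Haversine: a = sin²(Δφ/2)+cos φ₁ cos φ₂ sin²(Δλ/2) = 0.00842;  σ = 2·atan2(√a,√(1−a))
σ = 10.528° → d = Rσ = 6363·0.18375 = 1169 km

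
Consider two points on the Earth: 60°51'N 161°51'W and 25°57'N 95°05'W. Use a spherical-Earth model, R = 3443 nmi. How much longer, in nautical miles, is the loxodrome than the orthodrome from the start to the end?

103 nmi

Great circle: cos σ = sin φ₁ sin φ₂ + cos φ₁ cos φ₂ cos Δλ,  σ = 0.9825 rad → d_gc = 3382.8 nmi
Rhumb line: Δψ = -0.8778, q = Δφ/Δψ = 0.6939, d_rh = R√(Δφ²+q²Δλ²) = 3485.7 nmi
Excess = 3485.7 − 3382.8 = 102.9 ≈ 103 nmi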